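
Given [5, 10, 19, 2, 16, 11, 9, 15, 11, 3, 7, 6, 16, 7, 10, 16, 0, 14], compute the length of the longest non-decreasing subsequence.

Let dp[i] be the longest non-decreasing subsequence ending at position i. Then dp = [1, 2, 3, 1, 3, 3, 2, 4, 4, 2, 3, 3, 5, 4, 5, 6, 1, 6].
The maximum is 6; one witness is 5, 10, 11, 15, 16, 16 at positions 1,2,6,8,13,16.

6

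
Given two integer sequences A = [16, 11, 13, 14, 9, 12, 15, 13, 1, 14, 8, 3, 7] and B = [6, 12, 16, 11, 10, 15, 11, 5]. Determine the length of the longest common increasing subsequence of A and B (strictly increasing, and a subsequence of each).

2

For each value that appears in both, track the longest common increasing run ending there.
The best achievable length is 2; one witness is 12, 15 (A-positions 6,7, B-positions 2,6).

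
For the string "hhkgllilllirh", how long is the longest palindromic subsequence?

Using dp[i][j] = 2 + dp[i+1][j−1] if the ends match, else max(dp[i+1][j], dp[i][j−1]):
dp[1][13] = 7. A witness is hilllih at positions 1,7,8,9,10,11,13.

7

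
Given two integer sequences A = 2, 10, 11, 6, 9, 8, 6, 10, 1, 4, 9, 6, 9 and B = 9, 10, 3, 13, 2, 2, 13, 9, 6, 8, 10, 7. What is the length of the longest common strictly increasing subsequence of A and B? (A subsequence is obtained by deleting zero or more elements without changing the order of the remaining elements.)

For each value that appears in both, track the longest common increasing run ending there.
The best achievable length is 4; one witness is 2, 6, 8, 10 (A-positions 1,4,6,8, B-positions 5,9,10,11).

4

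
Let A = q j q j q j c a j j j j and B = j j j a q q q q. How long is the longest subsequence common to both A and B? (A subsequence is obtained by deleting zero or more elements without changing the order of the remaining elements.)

4

Backtracking the LCS table gives one alignment: j (A2,B1) → j (A4,B2) → j (A6,B3) → a (A8,B4).
So the longest common subsequence has length 4.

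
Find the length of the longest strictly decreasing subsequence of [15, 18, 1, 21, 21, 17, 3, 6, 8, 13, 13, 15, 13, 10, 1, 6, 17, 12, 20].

6

Scanning left to right, the best length ending at each element is: 15→1, 18→1, 1→2, 21→1, 21→1, 17→2, 3→3, 6→3, 8→3, 13→3, 13→3, 15→3, 13→4, 10→5, 1→6, 6→6, 17→2, 12→5, 20→2.
So the longest decreasing subsequence has length 6, e.g. 18, 17, 15, 13, 10, 1.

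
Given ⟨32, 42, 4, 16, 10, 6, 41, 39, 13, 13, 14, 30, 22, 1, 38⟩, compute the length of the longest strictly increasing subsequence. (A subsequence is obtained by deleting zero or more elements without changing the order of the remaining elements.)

6

Let dp[i] be the longest increasing subsequence ending at position i. Then dp = [1, 2, 1, 2, 2, 2, 3, 3, 3, 3, 4, 5, 5, 1, 6].
The maximum is 6; one witness is 4, 10, 13, 14, 30, 38 at positions 3,5,9,11,12,15.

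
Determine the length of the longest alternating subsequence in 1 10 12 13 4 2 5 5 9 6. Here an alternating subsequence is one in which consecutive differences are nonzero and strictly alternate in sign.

5

A longest alternating subsequence is 1, 10, 4, 9, 6 (positions 1,2,5,9,10); its 4 consecutive differences strictly alternate in sign, and length 5 is optimal.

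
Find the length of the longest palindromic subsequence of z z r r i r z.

One longest palindromic subsequence is zrirz (positions 1,3,5,6,7); it reads the same forward and backward, and the interval DP gives dp[1][7] = 5.

5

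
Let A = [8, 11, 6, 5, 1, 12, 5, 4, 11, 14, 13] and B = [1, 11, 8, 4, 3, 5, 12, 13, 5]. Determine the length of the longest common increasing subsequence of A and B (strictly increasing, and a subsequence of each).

A longest common strictly increasing subsequence is 1, 11, 13 (length 3); it appears in order in both A and B, and no longer such subsequence exists.

3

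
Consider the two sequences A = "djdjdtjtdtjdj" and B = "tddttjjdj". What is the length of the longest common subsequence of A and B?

7

Backtracking the LCS table gives one alignment: d (A1,B2) → d (A3,B3) → t (A6,B5) → j (A7,B6) → j (A11,B7) → d (A12,B8) → j (A13,B9).
So the longest common subsequence has length 7.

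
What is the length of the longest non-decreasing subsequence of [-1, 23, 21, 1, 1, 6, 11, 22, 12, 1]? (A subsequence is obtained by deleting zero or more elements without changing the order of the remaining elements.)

6

One longest non-decreasing subsequence is -1, 1, 1, 6, 11, 22 (positions 1,4,5,6,7,8), of length 6; no longer one exists.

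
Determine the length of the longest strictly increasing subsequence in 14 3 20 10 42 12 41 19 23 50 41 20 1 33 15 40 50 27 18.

8

Scanning left to right, the best length ending at each element is: 14→1, 3→1, 20→2, 10→2, 42→3, 12→3, 41→4, 19→4, 23→5, 50→6, 41→6, 20→5, 1→1, 33→6, 15→4, 40→7, 50→8, 27→6, 18→5.
So the longest increasing subsequence has length 8, e.g. 3, 10, 12, 19, 23, 33, 40, 50.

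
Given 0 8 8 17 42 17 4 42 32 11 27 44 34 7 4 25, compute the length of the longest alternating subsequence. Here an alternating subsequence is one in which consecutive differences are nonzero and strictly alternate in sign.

A longest alternating subsequence is 0, 42, 17, 42, 11, 27, 7, 25 (positions 1,5,6,8,10,11,14,16); its 7 consecutive differences strictly alternate in sign, and length 8 is optimal.

8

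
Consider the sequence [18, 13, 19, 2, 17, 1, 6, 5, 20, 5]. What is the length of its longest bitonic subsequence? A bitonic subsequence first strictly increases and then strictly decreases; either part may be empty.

Let inc[i] be the LIS ending at i and dec[i] the longest strictly decreasing subsequence starting at i. inc = [1, 1, 2, 1, 2, 1, 2, 2, 3, 2], dec = [4, 3, 4, 2, 3, 1, 2, 1, 2, 1].
max_i inc[i]+dec[i]−1 = 5, with one witness 18, 19, 17, 6, 5.

5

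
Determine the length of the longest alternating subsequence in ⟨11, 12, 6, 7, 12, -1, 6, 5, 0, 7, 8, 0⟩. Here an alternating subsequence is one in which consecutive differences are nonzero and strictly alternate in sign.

A longest alternating subsequence is 11, 12, 6, 7, -1, 6, 5, 7, 0 (positions 1,2,3,4,6,7,8,10,12); its 8 consecutive differences strictly alternate in sign, and length 9 is optimal.

9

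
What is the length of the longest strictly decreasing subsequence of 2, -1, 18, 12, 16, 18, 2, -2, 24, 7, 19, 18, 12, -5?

Let dp[i] be the longest decreasing subsequence ending at position i. Then dp = [1, 2, 1, 2, 2, 1, 3, 4, 1, 3, 2, 3, 4, 5].
The maximum is 5; one witness is 18, 12, 2, -2, -5 at positions 3,4,7,8,14.

5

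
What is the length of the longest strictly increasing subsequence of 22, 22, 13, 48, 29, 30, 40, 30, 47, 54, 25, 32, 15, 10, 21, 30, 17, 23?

6

Let dp[i] be the longest increasing subsequence ending at position i. Then dp = [1, 1, 1, 2, 2, 3, 4, 3, 5, 6, 2, 4, 2, 1, 3, 4, 3, 4].
The maximum is 6; one witness is 22, 29, 30, 40, 47, 54 at positions 1,5,6,7,9,10.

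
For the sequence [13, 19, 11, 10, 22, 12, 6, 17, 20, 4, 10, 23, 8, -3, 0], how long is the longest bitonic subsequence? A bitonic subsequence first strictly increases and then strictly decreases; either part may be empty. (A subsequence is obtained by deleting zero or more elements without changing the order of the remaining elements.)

7

One longest bitonic subsequence is 13, 19, 11, 10, 6, 4, 0 (positions 1,2,3,4,7,10,15): it rises to 19 then falls. Length 7 is optimal.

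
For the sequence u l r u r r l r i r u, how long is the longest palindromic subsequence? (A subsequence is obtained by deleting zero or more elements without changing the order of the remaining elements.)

7

Using dp[i][j] = 2 + dp[i+1][j−1] if the ends match, else max(dp[i+1][j], dp[i][j−1]):
dp[1][11] = 7. A witness is urrlrru at positions 1,3,6,7,8,10,11.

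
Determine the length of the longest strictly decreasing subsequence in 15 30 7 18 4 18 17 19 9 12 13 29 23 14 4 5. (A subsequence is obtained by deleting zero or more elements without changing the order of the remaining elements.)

One longest decreasing subsequence is 30, 18, 17, 9, 4 (positions 2,4,7,9,15), of length 5; no longer one exists.

5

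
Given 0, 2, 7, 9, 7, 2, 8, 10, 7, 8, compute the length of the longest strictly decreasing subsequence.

3

Let dp[i] be the longest decreasing subsequence ending at position i. Then dp = [1, 1, 1, 1, 2, 3, 2, 1, 3, 2].
The maximum is 3; one witness is 9, 7, 2 at positions 4,5,6.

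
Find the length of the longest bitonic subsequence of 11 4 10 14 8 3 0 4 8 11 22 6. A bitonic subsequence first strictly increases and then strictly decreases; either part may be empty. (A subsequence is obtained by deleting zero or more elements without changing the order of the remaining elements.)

6

One longest bitonic subsequence is 4, 10, 14, 8, 3, 0 (positions 2,3,4,5,6,7): it rises to 14 then falls. Length 6 is optimal.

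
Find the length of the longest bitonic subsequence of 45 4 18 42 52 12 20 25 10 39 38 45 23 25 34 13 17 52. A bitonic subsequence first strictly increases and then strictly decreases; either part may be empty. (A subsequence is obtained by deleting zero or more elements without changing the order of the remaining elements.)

8

One longest bitonic subsequence is 4, 18, 42, 52, 39, 38, 34, 17 (positions 2,3,4,5,10,11,15,17): it rises to 52 then falls. Length 8 is optimal.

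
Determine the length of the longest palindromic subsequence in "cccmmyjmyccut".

7

One longest palindromic subsequence is ccymycc (positions 2,3,6,8,9,10,11); it reads the same forward and backward, and the interval DP gives dp[1][13] = 7.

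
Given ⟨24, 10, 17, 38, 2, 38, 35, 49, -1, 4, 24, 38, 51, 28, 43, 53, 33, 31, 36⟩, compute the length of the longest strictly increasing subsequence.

6

Scanning left to right, the best length ending at each element is: 24→1, 10→1, 17→2, 38→3, 2→1, 38→3, 35→3, 49→4, -1→1, 4→2, 24→3, 38→4, 51→5, 28→4, 43→5, 53→6, 33→5, 31→5, 36→6.
So the longest increasing subsequence has length 6, e.g. 10, 17, 38, 49, 51, 53.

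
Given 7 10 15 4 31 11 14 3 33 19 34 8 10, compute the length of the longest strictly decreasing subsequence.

3

Scanning left to right, the best length ending at each element is: 7→1, 10→1, 15→1, 4→2, 31→1, 11→2, 14→2, 3→3, 33→1, 19→2, 34→1, 8→3, 10→3.
So the longest decreasing subsequence has length 3, e.g. 7, 4, 3.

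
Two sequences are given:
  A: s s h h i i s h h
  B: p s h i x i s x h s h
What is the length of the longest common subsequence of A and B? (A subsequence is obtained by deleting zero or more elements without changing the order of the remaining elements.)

A longest common subsequence is shiishh (length 7); the LCS DP confirms no longer common subsequence exists.

7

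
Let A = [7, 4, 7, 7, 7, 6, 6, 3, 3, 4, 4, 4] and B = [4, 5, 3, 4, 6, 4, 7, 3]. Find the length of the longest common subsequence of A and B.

Backtracking the LCS table gives one alignment: 4 (A2,B1) → 3 (A9,B3) → 4 (A10,B4) → 4 (A11,B6).
So the longest common subsequence has length 4.

4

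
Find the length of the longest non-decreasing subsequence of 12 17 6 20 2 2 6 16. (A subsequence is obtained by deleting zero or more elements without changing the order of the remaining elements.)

Scanning left to right, the best length ending at each element is: 12→1, 17→2, 6→1, 20→3, 2→1, 2→2, 6→3, 16→4.
So the longest non-decreasing subsequence has length 4, e.g. 2, 2, 6, 16.

4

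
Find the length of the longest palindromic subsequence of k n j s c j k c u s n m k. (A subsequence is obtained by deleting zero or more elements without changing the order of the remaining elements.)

Using dp[i][j] = 2 + dp[i+1][j−1] if the ends match, else max(dp[i+1][j], dp[i][j−1]):
dp[1][13] = 9. A witness is knsckcsnk at positions 1,2,4,5,7,8,10,11,13.

9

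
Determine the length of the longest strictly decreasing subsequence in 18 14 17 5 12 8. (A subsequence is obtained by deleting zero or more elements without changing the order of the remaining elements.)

Scanning left to right, the best length ending at each element is: 18→1, 14→2, 17→2, 5→3, 12→3, 8→4.
So the longest decreasing subsequence has length 4, e.g. 18, 14, 12, 8.

4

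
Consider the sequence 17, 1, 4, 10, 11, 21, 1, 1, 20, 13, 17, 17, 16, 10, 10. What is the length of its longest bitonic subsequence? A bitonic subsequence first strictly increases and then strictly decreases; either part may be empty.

9

Let inc[i] be the LIS ending at i and dec[i] the longest strictly decreasing subsequence starting at i. inc = [1, 1, 2, 3, 4, 5, 1, 1, 5, 5, 6, 6, 6, 3, 3], dec = [3, 1, 2, 2, 2, 5, 1, 1, 4, 2, 3, 3, 2, 1, 1].
max_i inc[i]+dec[i]−1 = 9, with one witness 1, 4, 10, 11, 21, 20, 17, 16, 10.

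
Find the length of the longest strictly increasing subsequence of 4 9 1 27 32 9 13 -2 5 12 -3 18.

4

One longest increasing subsequence is 4, 9, 27, 32 (positions 1,2,4,5), of length 4; no longer one exists.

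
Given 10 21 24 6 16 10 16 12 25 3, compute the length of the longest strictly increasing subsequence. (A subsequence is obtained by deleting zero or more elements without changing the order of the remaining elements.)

4

Scanning left to right, the best length ending at each element is: 10→1, 21→2, 24→3, 6→1, 16→2, 10→2, 16→3, 12→3, 25→4, 3→1.
So the longest increasing subsequence has length 4, e.g. 10, 21, 24, 25.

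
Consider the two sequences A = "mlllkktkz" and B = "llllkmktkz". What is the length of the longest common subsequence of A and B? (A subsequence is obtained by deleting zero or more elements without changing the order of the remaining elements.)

8

Backtracking the LCS table gives one alignment: l (A2,B2) → l (A3,B3) → l (A4,B4) → k (A5,B5) → k (A6,B7) → t (A7,B8) → k (A8,B9) → z (A9,B10).
So the longest common subsequence has length 8.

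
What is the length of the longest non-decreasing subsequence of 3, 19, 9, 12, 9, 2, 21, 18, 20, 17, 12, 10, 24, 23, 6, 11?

6

Let dp[i] be the longest non-decreasing subsequence ending at position i. Then dp = [1, 2, 2, 3, 3, 1, 4, 4, 5, 4, 4, 4, 6, 6, 2, 5].
The maximum is 6; one witness is 3, 9, 12, 18, 20, 24 at positions 1,3,4,8,9,13.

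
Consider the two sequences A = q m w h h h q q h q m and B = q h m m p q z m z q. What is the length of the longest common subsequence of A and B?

A longest common subsequence is qmqq (length 4); the LCS DP confirms no longer common subsequence exists.

4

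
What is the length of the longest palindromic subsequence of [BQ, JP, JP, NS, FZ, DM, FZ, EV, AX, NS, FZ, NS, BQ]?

7

Using dp[i][j] = 2 + dp[i+1][j−1] if the ends match, else max(dp[i+1][j], dp[i][j−1]):
dp[1][13] = 7. A witness is BQ NS FZ NS FZ NS BQ at positions 1,4,5,10,11,12,13.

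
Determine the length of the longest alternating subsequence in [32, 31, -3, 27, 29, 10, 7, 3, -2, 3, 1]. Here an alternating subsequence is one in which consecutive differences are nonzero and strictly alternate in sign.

Track the best alternating length ending on an up-step vs a down-step at each position: up/down = 1/1, 1/2, 1/2, 3/2, 3/2, 3/4, 3/4, 3/4, 3/4, 5/4, 5/6.
The maximum over both is 6; one such subsequence is 32, -3, 27, -2, 3, 1.

6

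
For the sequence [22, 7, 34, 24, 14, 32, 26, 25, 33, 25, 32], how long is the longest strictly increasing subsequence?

4

Scanning left to right, the best length ending at each element is: 22→1, 7→1, 34→2, 24→2, 14→2, 32→3, 26→3, 25→3, 33→4, 25→3, 32→4.
So the longest increasing subsequence has length 4, e.g. 22, 24, 32, 33.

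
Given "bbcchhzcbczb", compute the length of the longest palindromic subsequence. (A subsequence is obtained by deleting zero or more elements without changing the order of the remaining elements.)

One longest palindromic subsequence is bcchhccb (positions 1,3,4,5,6,8,10,12); it reads the same forward and backward, and the interval DP gives dp[1][12] = 8.

8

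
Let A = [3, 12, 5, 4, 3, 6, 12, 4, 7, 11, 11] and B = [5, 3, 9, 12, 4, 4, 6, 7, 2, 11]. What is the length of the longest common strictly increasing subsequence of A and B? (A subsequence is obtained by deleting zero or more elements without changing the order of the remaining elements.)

For each value that appears in both, track the longest common increasing run ending there.
The best achievable length is 5; one witness is 3, 4, 6, 7, 11 (A-positions 1,4,6,9,10, B-positions 2,5,7,8,10).

5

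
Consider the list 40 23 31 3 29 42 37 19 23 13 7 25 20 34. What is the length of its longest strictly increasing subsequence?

Let dp[i] be the longest increasing subsequence ending at position i. Then dp = [1, 1, 2, 1, 2, 3, 3, 2, 3, 2, 2, 4, 3, 5].
The maximum is 5; one witness is 3, 19, 23, 25, 34 at positions 4,8,9,12,14.

5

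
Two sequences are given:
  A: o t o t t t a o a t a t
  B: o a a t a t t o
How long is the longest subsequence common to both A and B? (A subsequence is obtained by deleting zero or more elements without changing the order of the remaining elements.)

A longest common subsequence is oaatat (length 6); the LCS DP confirms no longer common subsequence exists.

6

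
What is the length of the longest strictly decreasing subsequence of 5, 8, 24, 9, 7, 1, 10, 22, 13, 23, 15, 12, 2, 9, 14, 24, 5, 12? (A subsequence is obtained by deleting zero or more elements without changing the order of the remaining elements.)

6

Scanning left to right, the best length ending at each element is: 5→1, 8→1, 24→1, 9→2, 7→3, 1→4, 10→2, 22→2, 13→3, 23→2, 15→3, 12→4, 2→5, 9→5, 14→4, 24→1, 5→6, 12→5.
So the longest decreasing subsequence has length 6, e.g. 24, 22, 13, 12, 9, 5.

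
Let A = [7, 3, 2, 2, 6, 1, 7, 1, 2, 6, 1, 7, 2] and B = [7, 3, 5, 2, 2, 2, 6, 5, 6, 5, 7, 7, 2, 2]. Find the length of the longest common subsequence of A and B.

8

A longest common subsequence is 7, 3, 2, 2, 6, 7, 2, 2 (length 8); the LCS DP confirms no longer common subsequence exists.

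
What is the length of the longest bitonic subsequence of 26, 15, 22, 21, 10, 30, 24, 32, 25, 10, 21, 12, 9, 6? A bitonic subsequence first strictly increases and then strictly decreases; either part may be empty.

9

One longest bitonic subsequence is 15, 22, 30, 32, 25, 21, 12, 9, 6 (positions 2,3,6,8,9,11,12,13,14): it rises to 32 then falls. Length 9 is optimal.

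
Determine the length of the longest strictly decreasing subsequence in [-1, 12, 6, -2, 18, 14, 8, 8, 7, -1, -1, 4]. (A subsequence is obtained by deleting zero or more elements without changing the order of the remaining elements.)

5

Scanning left to right, the best length ending at each element is: -1→1, 12→1, 6→2, -2→3, 18→1, 14→2, 8→3, 8→3, 7→4, -1→5, -1→5, 4→5.
So the longest decreasing subsequence has length 5, e.g. 18, 14, 8, 7, -1.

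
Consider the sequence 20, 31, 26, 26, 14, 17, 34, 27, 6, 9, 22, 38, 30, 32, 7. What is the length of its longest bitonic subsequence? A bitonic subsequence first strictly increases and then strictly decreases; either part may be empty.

Let inc[i] be the LIS ending at i and dec[i] the longest strictly decreasing subsequence starting at i. inc = [1, 2, 2, 2, 1, 2, 3, 3, 1, 2, 3, 4, 4, 5, 2], dec = [4, 5, 4, 4, 3, 3, 4, 3, 1, 2, 2, 3, 2, 2, 1].
max_i inc[i]+dec[i]−1 = 6, with one witness 20, 31, 26, 17, 9, 7.

6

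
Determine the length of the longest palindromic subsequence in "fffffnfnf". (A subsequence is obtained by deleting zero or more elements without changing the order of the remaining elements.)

7

One longest palindromic subsequence is fffffff (positions 1,2,3,4,5,7,9); it reads the same forward and backward, and the interval DP gives dp[1][9] = 7.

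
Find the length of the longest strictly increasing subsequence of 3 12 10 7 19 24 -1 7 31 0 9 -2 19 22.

5

Scanning left to right, the best length ending at each element is: 3→1, 12→2, 10→2, 7→2, 19→3, 24→4, -1→1, 7→2, 31→5, 0→2, 9→3, -2→1, 19→4, 22→5.
So the longest increasing subsequence has length 5, e.g. 3, 12, 19, 24, 31.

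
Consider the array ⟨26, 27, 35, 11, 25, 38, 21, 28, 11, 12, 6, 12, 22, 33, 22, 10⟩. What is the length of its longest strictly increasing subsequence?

Let dp[i] be the longest increasing subsequence ending at position i. Then dp = [1, 2, 3, 1, 2, 4, 2, 3, 1, 2, 1, 2, 3, 4, 3, 2].
The maximum is 4; one witness is 26, 27, 35, 38 at positions 1,2,3,6.

4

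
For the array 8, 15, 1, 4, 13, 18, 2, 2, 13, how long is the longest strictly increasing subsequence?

One longest increasing subsequence is 1, 4, 13, 18 (positions 3,4,5,6), of length 4; no longer one exists.

4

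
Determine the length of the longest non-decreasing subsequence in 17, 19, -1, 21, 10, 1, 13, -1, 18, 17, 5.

One longest non-decreasing subsequence is -1, 10, 13, 18 (positions 3,5,7,9), of length 4; no longer one exists.

4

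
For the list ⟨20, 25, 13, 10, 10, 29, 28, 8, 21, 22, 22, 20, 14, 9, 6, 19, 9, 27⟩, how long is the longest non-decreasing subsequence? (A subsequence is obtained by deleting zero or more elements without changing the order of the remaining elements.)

One longest non-decreasing subsequence is 10, 10, 21, 22, 22, 27 (positions 4,5,9,10,11,18), of length 6; no longer one exists.

6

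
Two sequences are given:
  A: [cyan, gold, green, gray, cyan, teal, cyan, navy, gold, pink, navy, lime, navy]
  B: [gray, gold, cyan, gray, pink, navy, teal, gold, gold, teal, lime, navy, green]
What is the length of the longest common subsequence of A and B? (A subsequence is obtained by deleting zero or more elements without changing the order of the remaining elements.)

6

Backtracking the LCS table gives one alignment: cyan (A1,B3) → gray (A4,B4) → teal (A6,B7) → gold (A9,B9) → lime (A12,B11) → navy (A13,B12).
So the longest common subsequence has length 6.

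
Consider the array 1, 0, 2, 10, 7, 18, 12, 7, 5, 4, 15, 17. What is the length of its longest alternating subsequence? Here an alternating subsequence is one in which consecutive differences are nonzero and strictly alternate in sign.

Track the best alternating length ending on an up-step vs a down-step at each position: up/down = 1/1, 1/2, 3/1, 3/1, 3/4, 5/1, 5/6, 3/6, 3/6, 3/6, 7/6, 7/6.
The maximum over both is 7; one such subsequence is 1, 0, 10, 7, 18, 12, 15.

7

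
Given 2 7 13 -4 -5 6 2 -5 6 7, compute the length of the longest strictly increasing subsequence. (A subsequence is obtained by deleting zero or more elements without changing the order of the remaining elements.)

One longest increasing subsequence is -4, 2, 6, 7 (positions 4,7,9,10), of length 4; no longer one exists.

4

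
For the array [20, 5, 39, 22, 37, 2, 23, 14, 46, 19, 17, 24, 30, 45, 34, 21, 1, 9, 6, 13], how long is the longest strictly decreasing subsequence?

7

Let dp[i] be the longest decreasing subsequence ending at position i. Then dp = [1, 2, 1, 2, 2, 3, 3, 4, 1, 4, 5, 3, 3, 2, 3, 4, 6, 6, 7, 6].
The maximum is 7; one witness is 39, 37, 23, 19, 17, 9, 6 at positions 3,5,7,10,11,18,19.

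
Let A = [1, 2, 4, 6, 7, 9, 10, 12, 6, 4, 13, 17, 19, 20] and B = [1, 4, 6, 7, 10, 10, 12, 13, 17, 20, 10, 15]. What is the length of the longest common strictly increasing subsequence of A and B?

A longest common strictly increasing subsequence is 1, 4, 6, 7, 10, 12, 13, 17, 20 (length 9); it appears in order in both A and B, and no longer such subsequence exists.

9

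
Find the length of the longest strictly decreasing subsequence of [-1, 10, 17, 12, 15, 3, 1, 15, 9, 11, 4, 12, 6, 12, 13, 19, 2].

Scanning left to right, the best length ending at each element is: -1→1, 10→1, 17→1, 12→2, 15→2, 3→3, 1→4, 15→2, 9→3, 11→3, 4→4, 12→3, 6→4, 12→3, 13→3, 19→1, 2→5.
So the longest decreasing subsequence has length 5, e.g. 17, 12, 9, 4, 2.

5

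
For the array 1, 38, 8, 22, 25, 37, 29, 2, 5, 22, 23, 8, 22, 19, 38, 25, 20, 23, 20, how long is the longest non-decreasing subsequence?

7

Scanning left to right, the best length ending at each element is: 1→1, 38→2, 8→2, 22→3, 25→4, 37→5, 29→5, 2→2, 5→3, 22→4, 23→5, 8→4, 22→5, 19→5, 38→6, 25→6, 20→6, 23→7, 20→7.
So the longest non-decreasing subsequence has length 7, e.g. 1, 2, 5, 8, 19, 20, 23.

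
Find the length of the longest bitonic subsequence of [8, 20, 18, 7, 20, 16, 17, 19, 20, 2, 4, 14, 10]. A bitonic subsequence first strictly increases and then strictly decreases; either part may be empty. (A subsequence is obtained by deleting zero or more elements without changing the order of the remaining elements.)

One longest bitonic subsequence is 8, 16, 17, 19, 20, 14, 10 (positions 1,6,7,8,9,12,13): it rises to 20 then falls. Length 7 is optimal.

7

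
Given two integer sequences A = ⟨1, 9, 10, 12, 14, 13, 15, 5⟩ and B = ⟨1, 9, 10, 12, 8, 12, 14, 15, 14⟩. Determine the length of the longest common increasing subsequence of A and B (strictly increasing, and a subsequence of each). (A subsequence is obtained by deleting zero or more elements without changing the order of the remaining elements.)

6

For each value that appears in both, track the longest common increasing run ending there.
The best achievable length is 6; one witness is 1, 9, 10, 12, 14, 15 (A-positions 1,2,3,4,5,7, B-positions 1,2,3,4,7,8).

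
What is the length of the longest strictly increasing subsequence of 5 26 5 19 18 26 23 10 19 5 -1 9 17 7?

One longest increasing subsequence is 5, 19, 26 (positions 1,4,6), of length 3; no longer one exists.

3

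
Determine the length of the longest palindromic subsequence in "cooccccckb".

Using dp[i][j] = 2 + dp[i+1][j−1] if the ends match, else max(dp[i+1][j], dp[i][j−1]):
dp[1][10] = 6. A witness is cccccc at positions 1,4,5,6,7,8.

6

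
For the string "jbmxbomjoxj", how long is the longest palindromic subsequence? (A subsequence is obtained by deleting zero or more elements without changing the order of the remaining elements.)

7

One longest palindromic subsequence is jxojoxj (positions 1,4,6,8,9,10,11); it reads the same forward and backward, and the interval DP gives dp[1][11] = 7.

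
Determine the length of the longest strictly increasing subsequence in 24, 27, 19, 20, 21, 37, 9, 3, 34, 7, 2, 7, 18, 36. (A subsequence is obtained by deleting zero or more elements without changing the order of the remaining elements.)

5

Let dp[i] be the longest increasing subsequence ending at position i. Then dp = [1, 2, 1, 2, 3, 4, 1, 1, 4, 2, 1, 2, 3, 5].
The maximum is 5; one witness is 19, 20, 21, 34, 36 at positions 3,4,5,9,14.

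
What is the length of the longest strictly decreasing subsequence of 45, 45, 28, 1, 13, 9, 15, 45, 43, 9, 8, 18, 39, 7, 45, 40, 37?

6

Let dp[i] be the longest decreasing subsequence ending at position i. Then dp = [1, 1, 2, 3, 3, 4, 3, 1, 2, 4, 5, 3, 3, 6, 1, 3, 4].
The maximum is 6; one witness is 45, 28, 13, 9, 8, 7 at positions 1,3,5,6,11,14.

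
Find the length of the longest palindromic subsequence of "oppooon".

4

One longest palindromic subsequence is oooo (positions 1,4,5,6); it reads the same forward and backward, and the interval DP gives dp[1][7] = 4.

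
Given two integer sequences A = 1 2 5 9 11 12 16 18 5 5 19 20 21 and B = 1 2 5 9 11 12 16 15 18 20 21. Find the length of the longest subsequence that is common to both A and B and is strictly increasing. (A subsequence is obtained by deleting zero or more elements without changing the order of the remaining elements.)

For each value that appears in both, track the longest common increasing run ending there.
The best achievable length is 10; one witness is 1, 2, 5, 9, 11, 12, 16, 18, 20, 21 (A-positions 1,2,3,4,5,6,7,8,12,13, B-positions 1,2,3,4,5,6,7,9,10,11).

10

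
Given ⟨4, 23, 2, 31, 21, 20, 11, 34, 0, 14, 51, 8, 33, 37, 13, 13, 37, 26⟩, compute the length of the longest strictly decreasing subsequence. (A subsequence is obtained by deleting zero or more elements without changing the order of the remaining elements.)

5

Let dp[i] be the longest decreasing subsequence ending at position i. Then dp = [1, 1, 2, 1, 2, 3, 4, 1, 5, 4, 1, 5, 2, 2, 5, 5, 2, 3].
The maximum is 5; one witness is 23, 21, 20, 11, 0 at positions 2,5,6,7,9.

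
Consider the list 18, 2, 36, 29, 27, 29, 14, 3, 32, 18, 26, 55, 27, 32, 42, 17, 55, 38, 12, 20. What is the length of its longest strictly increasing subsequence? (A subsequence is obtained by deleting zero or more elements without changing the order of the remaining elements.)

Scanning left to right, the best length ending at each element is: 18→1, 2→1, 36→2, 29→2, 27→2, 29→3, 14→2, 3→2, 32→4, 18→3, 26→4, 55→5, 27→5, 32→6, 42→7, 17→3, 55→8, 38→7, 12→3, 20→4.
So the longest increasing subsequence has length 8, e.g. 2, 14, 18, 26, 27, 32, 42, 55.

8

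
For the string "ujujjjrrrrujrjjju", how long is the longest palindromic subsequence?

One longest palindromic subsequence is ujjjjrrrrjjjju (positions 1,2,4,5,6,7,8,9,10,12,14,15,16,17); it reads the same forward and backward, and the interval DP gives dp[1][17] = 14.

14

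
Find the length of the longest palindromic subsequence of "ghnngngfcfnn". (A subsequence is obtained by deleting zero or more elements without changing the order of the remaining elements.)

7

One longest palindromic subsequence is nnfcfnn (positions 3,4,8,9,10,11,12); it reads the same forward and backward, and the interval DP gives dp[1][12] = 7.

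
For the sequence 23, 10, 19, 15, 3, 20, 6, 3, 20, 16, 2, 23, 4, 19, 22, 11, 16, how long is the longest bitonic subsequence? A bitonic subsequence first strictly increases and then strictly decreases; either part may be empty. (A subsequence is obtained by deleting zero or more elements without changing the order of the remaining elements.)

6

One longest bitonic subsequence is 23, 19, 15, 6, 3, 2 (positions 1,3,4,7,8,11): it rises to 23 then falls. Length 6 is optimal.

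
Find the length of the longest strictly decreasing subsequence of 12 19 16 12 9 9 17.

4

Let dp[i] be the longest decreasing subsequence ending at position i. Then dp = [1, 1, 2, 3, 4, 4, 2].
The maximum is 4; one witness is 19, 16, 12, 9 at positions 2,3,4,5.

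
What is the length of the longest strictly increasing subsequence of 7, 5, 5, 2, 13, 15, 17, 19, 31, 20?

6

Let dp[i] be the longest increasing subsequence ending at position i. Then dp = [1, 1, 1, 1, 2, 3, 4, 5, 6, 6].
The maximum is 6; one witness is 7, 13, 15, 17, 19, 31 at positions 1,5,6,7,8,9.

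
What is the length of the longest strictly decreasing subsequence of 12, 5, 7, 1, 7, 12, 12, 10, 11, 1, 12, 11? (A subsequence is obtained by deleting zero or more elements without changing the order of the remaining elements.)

3

Let dp[i] be the longest decreasing subsequence ending at position i. Then dp = [1, 2, 2, 3, 2, 1, 1, 2, 2, 3, 1, 2].
The maximum is 3; one witness is 12, 5, 1 at positions 1,2,4.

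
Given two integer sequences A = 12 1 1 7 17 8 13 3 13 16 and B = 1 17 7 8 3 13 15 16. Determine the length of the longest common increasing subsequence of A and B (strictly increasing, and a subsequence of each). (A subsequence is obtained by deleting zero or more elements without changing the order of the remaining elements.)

5

A longest common strictly increasing subsequence is 1, 7, 8, 13, 16 (length 5); it appears in order in both A and B, and no longer such subsequence exists.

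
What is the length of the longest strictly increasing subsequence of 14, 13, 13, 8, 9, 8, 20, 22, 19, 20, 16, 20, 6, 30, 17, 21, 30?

6

One longest increasing subsequence is 8, 9, 19, 20, 21, 30 (positions 4,5,9,10,16,17), of length 6; no longer one exists.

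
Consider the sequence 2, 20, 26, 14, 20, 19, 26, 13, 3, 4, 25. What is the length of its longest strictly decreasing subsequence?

Let dp[i] be the longest decreasing subsequence ending at position i. Then dp = [1, 1, 1, 2, 2, 3, 1, 4, 5, 5, 2].
The maximum is 5; one witness is 26, 20, 19, 13, 3 at positions 3,5,6,8,9.

5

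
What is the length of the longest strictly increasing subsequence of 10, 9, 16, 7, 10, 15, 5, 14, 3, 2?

Scanning left to right, the best length ending at each element is: 10→1, 9→1, 16→2, 7→1, 10→2, 15→3, 5→1, 14→3, 3→1, 2→1.
So the longest increasing subsequence has length 3, e.g. 9, 10, 15.

3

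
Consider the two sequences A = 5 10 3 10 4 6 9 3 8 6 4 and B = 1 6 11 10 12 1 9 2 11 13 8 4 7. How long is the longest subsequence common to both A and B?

Backtracking the LCS table gives one alignment: 10 (A2,B4) → 9 (A7,B7) → 8 (A9,B11) → 4 (A11,B12).
So the longest common subsequence has length 4.

4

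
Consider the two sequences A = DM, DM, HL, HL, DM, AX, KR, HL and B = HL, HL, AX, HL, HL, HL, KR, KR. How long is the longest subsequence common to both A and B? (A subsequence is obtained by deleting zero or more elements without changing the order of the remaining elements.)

4

Backtracking the LCS table gives one alignment: HL (A3,B1) → HL (A4,B2) → AX (A6,B3) → KR (A7,B8).
So the longest common subsequence has length 4.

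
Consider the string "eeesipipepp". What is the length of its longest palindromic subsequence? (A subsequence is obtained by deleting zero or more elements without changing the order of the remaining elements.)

One longest palindromic subsequence is ppepp (positions 6,8,9,10,11); it reads the same forward and backward, and the interval DP gives dp[1][11] = 5.

5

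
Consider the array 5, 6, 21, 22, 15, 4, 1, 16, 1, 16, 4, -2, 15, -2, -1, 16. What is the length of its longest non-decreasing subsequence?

6

Let dp[i] be the longest non-decreasing subsequence ending at position i. Then dp = [1, 2, 3, 4, 3, 1, 1, 4, 2, 5, 3, 1, 4, 2, 3, 6].
The maximum is 6; one witness is 5, 6, 15, 16, 16, 16 at positions 1,2,5,8,10,16.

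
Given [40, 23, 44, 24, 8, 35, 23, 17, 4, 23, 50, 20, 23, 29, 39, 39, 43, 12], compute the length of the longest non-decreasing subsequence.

Let dp[i] be the longest non-decreasing subsequence ending at position i. Then dp = [1, 1, 2, 2, 1, 3, 2, 2, 1, 3, 4, 3, 4, 5, 6, 7, 8, 2].
The maximum is 8; one witness is 23, 23, 23, 23, 29, 39, 39, 43 at positions 2,7,10,13,14,15,16,17.

8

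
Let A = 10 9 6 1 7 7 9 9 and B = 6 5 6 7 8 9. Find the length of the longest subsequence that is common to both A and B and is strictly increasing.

A longest common strictly increasing subsequence is 6, 7, 9 (length 3); it appears in order in both A and B, and no longer such subsequence exists.

3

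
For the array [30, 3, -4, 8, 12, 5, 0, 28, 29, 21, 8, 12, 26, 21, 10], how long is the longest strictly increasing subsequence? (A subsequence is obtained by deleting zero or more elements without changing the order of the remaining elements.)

Scanning left to right, the best length ending at each element is: 30→1, 3→1, -4→1, 8→2, 12→3, 5→2, 0→2, 28→4, 29→5, 21→4, 8→3, 12→4, 26→5, 21→5, 10→4.
So the longest increasing subsequence has length 5, e.g. 3, 8, 12, 28, 29.

5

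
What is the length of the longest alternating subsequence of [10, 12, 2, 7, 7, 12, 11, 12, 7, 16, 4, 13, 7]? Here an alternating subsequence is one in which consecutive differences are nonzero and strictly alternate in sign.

A longest alternating subsequence is 10, 12, 2, 12, 11, 12, 7, 16, 4, 13, 7 (positions 1,2,3,6,7,8,9,10,11,12,13); its 10 consecutive differences strictly alternate in sign, and length 11 is optimal.

11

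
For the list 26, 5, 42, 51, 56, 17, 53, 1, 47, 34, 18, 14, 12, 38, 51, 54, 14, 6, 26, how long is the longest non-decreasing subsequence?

One longest non-decreasing subsequence is 5, 17, 34, 38, 51, 54 (positions 2,6,10,14,15,16), of length 6; no longer one exists.

6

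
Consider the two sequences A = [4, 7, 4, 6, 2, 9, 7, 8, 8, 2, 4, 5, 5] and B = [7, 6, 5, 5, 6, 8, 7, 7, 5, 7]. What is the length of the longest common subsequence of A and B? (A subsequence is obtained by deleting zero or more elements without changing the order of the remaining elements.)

4

Backtracking the LCS table gives one alignment: 7 (A2,B1) → 6 (A4,B5) → 7 (A7,B8) → 5 (A12,B9).
So the longest common subsequence has length 4.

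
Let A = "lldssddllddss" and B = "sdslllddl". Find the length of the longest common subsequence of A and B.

Backtracking the LCS table gives one alignment: d (A3,B2) → s (A4,B3) → l (A8,B5) → l (A9,B6) → d (A10,B7) → d (A11,B8).
So the longest common subsequence has length 6.

6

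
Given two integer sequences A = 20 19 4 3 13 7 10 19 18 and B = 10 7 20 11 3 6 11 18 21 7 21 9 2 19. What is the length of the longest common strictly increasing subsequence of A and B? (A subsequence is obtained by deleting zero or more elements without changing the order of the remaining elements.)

A longest common strictly increasing subsequence is 3, 7, 19 (length 3); it appears in order in both A and B, and no longer such subsequence exists.

3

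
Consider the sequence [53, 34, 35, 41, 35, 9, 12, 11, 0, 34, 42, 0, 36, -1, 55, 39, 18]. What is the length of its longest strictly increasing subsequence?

Scanning left to right, the best length ending at each element is: 53→1, 34→1, 35→2, 41→3, 35→2, 9→1, 12→2, 11→2, 0→1, 34→3, 42→4, 0→1, 36→4, -1→1, 55→5, 39→5, 18→3.
So the longest increasing subsequence has length 5, e.g. 34, 35, 41, 42, 55.

5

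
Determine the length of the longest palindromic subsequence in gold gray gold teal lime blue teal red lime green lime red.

Using dp[i][j] = 2 + dp[i+1][j−1] if the ends match, else max(dp[i+1][j], dp[i][j−1]):
dp[1][12] = 5. A witness is red lime green lime red at positions 8,9,10,11,12.

5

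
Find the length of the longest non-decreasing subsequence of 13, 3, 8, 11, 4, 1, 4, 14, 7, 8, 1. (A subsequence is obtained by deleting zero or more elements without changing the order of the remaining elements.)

5

Let dp[i] be the longest non-decreasing subsequence ending at position i. Then dp = [1, 1, 2, 3, 2, 1, 3, 4, 4, 5, 2].
The maximum is 5; one witness is 3, 4, 4, 7, 8 at positions 2,5,7,9,10.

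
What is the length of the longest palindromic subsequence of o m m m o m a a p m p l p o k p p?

7

Using dp[i][j] = 2 + dp[i+1][j−1] if the ends match, else max(dp[i+1][j], dp[i][j−1]):
dp[1][17] = 7. A witness is ommommo at positions 1,3,4,5,6,10,14.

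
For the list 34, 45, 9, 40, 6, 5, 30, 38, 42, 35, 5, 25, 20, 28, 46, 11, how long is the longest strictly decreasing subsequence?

Scanning left to right, the best length ending at each element is: 34→1, 45→1, 9→2, 40→2, 6→3, 5→4, 30→3, 38→3, 42→2, 35→4, 5→5, 25→5, 20→6, 28→5, 46→1, 11→7.
So the longest decreasing subsequence has length 7, e.g. 45, 40, 38, 35, 25, 20, 11.

7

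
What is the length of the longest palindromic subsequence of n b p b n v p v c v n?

5

One longest palindromic subsequence is nvcvn (positions 1,6,9,10,11); it reads the same forward and backward, and the interval DP gives dp[1][11] = 5.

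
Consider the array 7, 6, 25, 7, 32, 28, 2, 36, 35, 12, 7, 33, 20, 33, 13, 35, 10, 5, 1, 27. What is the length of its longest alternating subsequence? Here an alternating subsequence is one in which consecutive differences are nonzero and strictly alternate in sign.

15

Track the best alternating length ending on an up-step vs a down-step at each position: up/down = 1/1, 1/2, 3/1, 3/4, 5/1, 5/6, 1/6, 7/1, 7/8, 7/8, 7/8, 9/8, 9/10, 11/8, 9/12, 13/8, 9/14, 7/14, 1/14, 15/14.
The maximum over both is 15; one such subsequence is 7, 6, 25, 7, 32, 28, 36, 12, 33, 20, 33, 13, 35, 10, 27.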